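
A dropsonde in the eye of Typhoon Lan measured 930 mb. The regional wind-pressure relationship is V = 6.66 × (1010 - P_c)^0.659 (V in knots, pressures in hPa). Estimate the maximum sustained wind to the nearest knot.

ΔP = 1010 − 930 = 80 mb.
80^0.659 ≈ 17.953.
V ≈ 6.66 × 17.953 ≈ 119.6 kt.

120 kt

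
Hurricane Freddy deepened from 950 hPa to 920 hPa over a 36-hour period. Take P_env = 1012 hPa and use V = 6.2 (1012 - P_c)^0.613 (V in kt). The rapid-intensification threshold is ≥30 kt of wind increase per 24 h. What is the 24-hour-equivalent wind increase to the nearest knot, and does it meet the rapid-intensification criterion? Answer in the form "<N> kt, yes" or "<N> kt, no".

14 kt, no

V₁: ΔP = 62, V ≈ 6.2 × 62^0.613 ≈ 77.83 kt.
V₂: ΔP = 92, V ≈ 6.2 × 92^0.613 ≈ 99.13 kt.
ΔV over 36 h = 21.30 kt → 24 h equivalent = 21.30 × 24/36 ≈ 14.20 kt.
14 kt < 30 kt ⇒ not rapid intensification.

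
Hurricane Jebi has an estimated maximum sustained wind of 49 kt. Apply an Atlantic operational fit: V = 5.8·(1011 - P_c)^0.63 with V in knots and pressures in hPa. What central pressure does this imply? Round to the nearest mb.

ΔP = (V / 5.8)^(1/0.63) = (49/5.8)^1.587.
49/5.8 = 8.448; 8.448^1.587 ≈ 29.58 mb.
P_c = 1011 − 29.58 = 981.42 ≈ 981 mb.

981 mb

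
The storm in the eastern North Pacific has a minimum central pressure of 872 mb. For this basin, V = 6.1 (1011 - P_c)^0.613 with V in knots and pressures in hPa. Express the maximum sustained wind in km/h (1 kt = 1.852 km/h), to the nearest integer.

ΔP = 1011 − 872 = 139 mb.
V ≈ 6.1 × 139^0.613 = 6.1 × 20.591 ≈ 125.602 kt.
125.602 × 1.852 ≈ 232.62 km/h → 233 km/h.

233 km/h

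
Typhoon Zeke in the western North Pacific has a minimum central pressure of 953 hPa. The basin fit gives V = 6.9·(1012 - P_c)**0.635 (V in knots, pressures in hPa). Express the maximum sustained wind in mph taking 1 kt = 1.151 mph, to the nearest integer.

ΔP = 1012 − 953 = 59 hPa.
V ≈ 6.9 × 59^0.635 = 6.9 × 13.320 ≈ 91.905 kt.
91.905 × 1.151 ≈ 105.78 mph → 106 mph.

106 mph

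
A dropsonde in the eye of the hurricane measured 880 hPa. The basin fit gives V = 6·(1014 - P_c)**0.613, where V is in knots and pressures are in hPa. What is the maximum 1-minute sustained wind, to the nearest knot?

121 kt

ΔP = 1014 − 880 = 134 hPa.
134^0.613 ≈ 20.133.
V ≈ 6 × 20.133 ≈ 120.8 kt.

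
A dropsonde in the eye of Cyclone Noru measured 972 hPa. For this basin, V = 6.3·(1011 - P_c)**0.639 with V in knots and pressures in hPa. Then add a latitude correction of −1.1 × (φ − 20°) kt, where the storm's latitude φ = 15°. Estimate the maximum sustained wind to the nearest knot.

71 kt

ΔP = 1011 − 972 = 39 hPa.
39^0.639 ≈ 10.392.
V ≈ 6.3 × 10.392 ≈ 65.5 kt.
Latitude correction: −1.1 × (15 − 20) = 5.5 kt.
Corrected V ≈ 71 kt → 71 kt.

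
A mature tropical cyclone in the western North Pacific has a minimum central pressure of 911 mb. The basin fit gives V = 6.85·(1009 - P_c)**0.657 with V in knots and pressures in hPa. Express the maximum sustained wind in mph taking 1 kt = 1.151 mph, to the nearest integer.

ΔP = 1009 − 911 = 98 mb.
V ≈ 6.85 × 98^0.657 = 6.85 × 20.335 ≈ 139.292 kt.
139.292 × 1.151 ≈ 160.33 mph → 160 mph.

160 mph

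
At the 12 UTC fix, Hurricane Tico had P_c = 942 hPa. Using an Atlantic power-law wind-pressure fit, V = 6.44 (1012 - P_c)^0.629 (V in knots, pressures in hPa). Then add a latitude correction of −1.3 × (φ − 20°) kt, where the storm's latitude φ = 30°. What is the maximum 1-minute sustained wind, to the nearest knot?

ΔP = 1012 − 942 = 70 hPa.
70^0.629 ≈ 14.473.
V ≈ 6.44 × 14.473 ≈ 93.2 kt.
Latitude correction: −1.3 × (30 − 20) = -13 kt.
Corrected V ≈ 80.2 kt → 80 kt.

80 kt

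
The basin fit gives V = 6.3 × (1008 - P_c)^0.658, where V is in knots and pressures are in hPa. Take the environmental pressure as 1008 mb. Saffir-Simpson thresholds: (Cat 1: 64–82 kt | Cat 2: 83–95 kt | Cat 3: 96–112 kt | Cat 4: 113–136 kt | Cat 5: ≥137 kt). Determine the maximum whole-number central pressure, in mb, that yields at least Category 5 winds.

Category 5 begins at V = 137 kt.
Required ΔP = (137/6.3)^(1/0.658) = 21.746^1.520 ≈ 107.77 mb.
P_c ≤ 1008 − 107.77 = 900.23, so the highest integer P_c is 900 mb.

900 mb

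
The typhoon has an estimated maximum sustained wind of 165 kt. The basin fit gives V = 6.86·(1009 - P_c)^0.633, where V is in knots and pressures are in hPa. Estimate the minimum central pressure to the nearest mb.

ΔP = (V / 6.86)^(1/0.633) = (165/6.86)^1.580.
165/6.86 = 24.052; 24.052^1.580 ≈ 152.03 mb.
P_c = 1009 − 152.03 = 856.97 ≈ 857 mb.

857 mb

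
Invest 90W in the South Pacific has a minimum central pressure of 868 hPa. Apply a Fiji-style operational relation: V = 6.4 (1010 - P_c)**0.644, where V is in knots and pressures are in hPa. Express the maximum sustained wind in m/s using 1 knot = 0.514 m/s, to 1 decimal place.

80.0 m/s

ΔP = 1010 − 868 = 142 hPa.
V ≈ 6.4 × 142^0.644 = 6.4 × 24.326 ≈ 155.687 kt.
155.687 × 0.514 ≈ 80.02 m/s → 80.0 m/s.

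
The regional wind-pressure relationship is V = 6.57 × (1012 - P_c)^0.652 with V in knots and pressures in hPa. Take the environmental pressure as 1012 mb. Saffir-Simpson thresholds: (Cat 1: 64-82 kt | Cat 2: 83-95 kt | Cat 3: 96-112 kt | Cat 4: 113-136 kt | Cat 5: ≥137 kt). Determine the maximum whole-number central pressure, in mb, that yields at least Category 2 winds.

Category 2 begins at V = 83 kt.
Required ΔP = (83/6.57)^(1/0.652) = 12.633^1.534 ≈ 48.91 mb.
P_c ≤ 1012 − 48.91 = 963.09, so the highest integer P_c is 963 mb.

963 mb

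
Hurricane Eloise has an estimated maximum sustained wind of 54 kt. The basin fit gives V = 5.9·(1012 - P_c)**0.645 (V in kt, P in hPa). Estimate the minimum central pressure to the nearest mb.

981 mb

ΔP = (V / 5.9)^(1/0.645) = (54/5.9)^1.550.
54/5.9 = 9.153; 9.153^1.550 ≈ 30.96 mb.
P_c = 1012 − 30.96 = 981.04 ≈ 981 mb.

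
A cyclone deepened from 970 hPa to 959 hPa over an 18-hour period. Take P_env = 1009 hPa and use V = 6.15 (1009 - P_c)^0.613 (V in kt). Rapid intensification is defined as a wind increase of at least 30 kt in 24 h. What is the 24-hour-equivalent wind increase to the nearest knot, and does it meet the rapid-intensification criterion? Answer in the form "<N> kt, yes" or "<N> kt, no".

13 kt, no

V₁: ΔP = 39, V ≈ 6.15 × 39^0.613 ≈ 58.10 kt.
V₂: ΔP = 50, V ≈ 6.15 × 50^0.613 ≈ 67.66 kt.
ΔV over 18 h = 9.56 kt → 24 h equivalent = 9.56 × 24/18 ≈ 12.75 kt.
13 kt < 30 kt ⇒ not rapid intensification.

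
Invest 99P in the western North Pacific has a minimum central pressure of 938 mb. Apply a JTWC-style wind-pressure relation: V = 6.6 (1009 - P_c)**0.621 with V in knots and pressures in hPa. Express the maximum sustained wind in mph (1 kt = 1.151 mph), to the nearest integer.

107 mph

ΔP = 1009 − 938 = 71 mb.
V ≈ 6.6 × 71^0.621 = 6.6 × 14.113 ≈ 93.148 kt.
93.148 × 1.151 ≈ 107.21 mph → 107 mph.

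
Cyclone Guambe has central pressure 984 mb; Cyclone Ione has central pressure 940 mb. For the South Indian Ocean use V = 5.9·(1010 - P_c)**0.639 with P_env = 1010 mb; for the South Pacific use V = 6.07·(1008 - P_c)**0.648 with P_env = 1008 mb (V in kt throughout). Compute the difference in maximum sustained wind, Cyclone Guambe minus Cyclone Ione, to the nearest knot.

Cyclone Guambe: ΔP = 26; V ≈ 5.9 × 26^0.639 ≈ 47.32 kt.
Cyclone Ione: ΔP = 68; V ≈ 6.07 × 68^0.648 ≈ 93.47 kt.
Difference ≈ 47.32 − 93.47 = -46.15 → -46 kt.

-46 kt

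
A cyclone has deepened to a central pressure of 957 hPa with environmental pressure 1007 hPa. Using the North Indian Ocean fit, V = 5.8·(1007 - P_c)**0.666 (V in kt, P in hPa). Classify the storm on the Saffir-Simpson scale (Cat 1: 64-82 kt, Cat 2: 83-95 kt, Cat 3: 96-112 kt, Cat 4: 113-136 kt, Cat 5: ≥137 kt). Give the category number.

1

ΔP = 1007 − 957 = 50 hPa.
V ≈ 5.8 × 50^0.666 = 5.8 × 13.54 ≈ 79 kt.
79 kt falls in the Category 1 band.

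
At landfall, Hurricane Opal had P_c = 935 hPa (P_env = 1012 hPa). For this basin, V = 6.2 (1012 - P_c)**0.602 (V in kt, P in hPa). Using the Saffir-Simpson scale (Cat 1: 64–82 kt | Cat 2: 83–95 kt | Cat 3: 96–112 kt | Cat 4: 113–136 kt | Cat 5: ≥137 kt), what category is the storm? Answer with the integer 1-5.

2

ΔP = 1012 − 935 = 77 hPa.
V ≈ 6.2 × 77^0.602 = 6.2 × 13.67 ≈ 85 kt.
85 kt falls in the Category 2 band.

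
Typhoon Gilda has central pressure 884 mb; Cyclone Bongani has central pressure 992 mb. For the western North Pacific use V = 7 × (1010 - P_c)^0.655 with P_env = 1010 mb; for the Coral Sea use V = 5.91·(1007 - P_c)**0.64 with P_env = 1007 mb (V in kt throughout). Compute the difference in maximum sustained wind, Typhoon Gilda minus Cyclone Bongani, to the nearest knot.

Typhoon Gilda: ΔP = 126; V ≈ 7 × 126^0.655 ≈ 166.28 kt.
Cyclone Bongani: ΔP = 15; V ≈ 5.91 × 15^0.64 ≈ 33.44 kt.
Difference ≈ 166.28 − 33.44 = 132.84 → 133 kt.

133 kt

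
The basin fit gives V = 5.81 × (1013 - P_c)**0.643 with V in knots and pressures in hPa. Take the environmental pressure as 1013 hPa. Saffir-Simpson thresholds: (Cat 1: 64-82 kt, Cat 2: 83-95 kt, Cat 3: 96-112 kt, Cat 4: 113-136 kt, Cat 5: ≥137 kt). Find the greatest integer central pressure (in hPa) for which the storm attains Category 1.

Category 1 begins at V = 64 kt.
Required ΔP = (64/5.81)^(1/0.643) = 11.015^1.555 ≈ 41.74 hPa.
P_c ≤ 1013 − 41.74 = 971.26, so the highest integer P_c is 971 hPa.

971 hPa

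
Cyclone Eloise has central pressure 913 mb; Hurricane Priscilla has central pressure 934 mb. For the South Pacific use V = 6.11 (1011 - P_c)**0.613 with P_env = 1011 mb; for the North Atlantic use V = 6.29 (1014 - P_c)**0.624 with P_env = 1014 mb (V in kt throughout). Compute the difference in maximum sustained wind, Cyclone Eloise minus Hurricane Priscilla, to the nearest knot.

5 kt

Cyclone Eloise: ΔP = 98; V ≈ 6.11 × 98^0.613 ≈ 101.55 kt.
Hurricane Priscilla: ΔP = 80; V ≈ 6.29 × 80^0.624 ≈ 96.87 kt.
Difference ≈ 101.55 − 96.87 = 4.68 → 5 kt.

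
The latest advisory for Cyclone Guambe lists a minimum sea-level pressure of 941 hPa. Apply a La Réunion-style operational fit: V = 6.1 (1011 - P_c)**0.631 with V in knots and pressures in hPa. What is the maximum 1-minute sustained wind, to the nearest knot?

ΔP = 1011 − 941 = 70 hPa.
70^0.631 ≈ 14.597.
V ≈ 6.1 × 14.597 ≈ 89.0 kt.

89 kt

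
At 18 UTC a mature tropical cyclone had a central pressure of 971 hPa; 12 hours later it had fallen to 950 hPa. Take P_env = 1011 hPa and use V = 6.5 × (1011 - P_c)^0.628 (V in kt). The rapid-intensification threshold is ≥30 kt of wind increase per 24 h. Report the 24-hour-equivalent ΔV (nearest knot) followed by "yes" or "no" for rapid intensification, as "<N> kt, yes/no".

V₁: ΔP = 40, V ≈ 6.5 × 40^0.628 ≈ 65.92 kt.
V₂: ΔP = 61, V ≈ 6.5 × 61^0.628 ≈ 85.92 kt.
ΔV over 12 h = 20.00 kt → 24 h equivalent = 20.00 × 24/12 ≈ 40.00 kt.
40 kt ≥ 30 kt ⇒ rapid intensification.

40 kt, yes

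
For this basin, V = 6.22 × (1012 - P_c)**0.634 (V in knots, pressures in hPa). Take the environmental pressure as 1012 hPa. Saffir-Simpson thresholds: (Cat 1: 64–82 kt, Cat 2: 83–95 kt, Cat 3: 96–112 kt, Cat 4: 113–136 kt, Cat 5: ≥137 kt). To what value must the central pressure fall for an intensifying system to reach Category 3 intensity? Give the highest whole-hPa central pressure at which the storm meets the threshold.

937 hPa

Category 3 begins at V = 96 kt.
Required ΔP = (96/6.22)^(1/0.634) = 15.434^1.577 ≈ 74.92 hPa.
P_c ≤ 1012 − 74.92 = 937.08, so the highest integer P_c is 937 hPa.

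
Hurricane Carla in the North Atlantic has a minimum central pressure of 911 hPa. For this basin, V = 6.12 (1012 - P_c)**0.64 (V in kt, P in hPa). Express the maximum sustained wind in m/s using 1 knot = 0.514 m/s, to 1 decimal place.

ΔP = 1012 − 911 = 101 hPa.
V ≈ 6.12 × 101^0.64 = 6.12 × 19.176 ≈ 117.359 kt.
117.359 × 0.514 ≈ 60.32 m/s → 60.3 m/s.

60.3 m/s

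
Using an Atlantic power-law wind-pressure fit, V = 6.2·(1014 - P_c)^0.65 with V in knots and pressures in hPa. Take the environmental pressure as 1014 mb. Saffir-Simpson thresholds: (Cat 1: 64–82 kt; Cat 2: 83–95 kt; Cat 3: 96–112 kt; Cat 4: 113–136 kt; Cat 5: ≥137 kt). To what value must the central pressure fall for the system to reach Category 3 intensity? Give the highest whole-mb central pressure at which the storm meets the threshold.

Category 3 begins at V = 96 kt.
Required ΔP = (96/6.2)^(1/0.65) = 15.484^1.538 ≈ 67.70 mb.
P_c ≤ 1014 − 67.70 = 946.30, so the highest integer P_c is 946 mb.

946 mb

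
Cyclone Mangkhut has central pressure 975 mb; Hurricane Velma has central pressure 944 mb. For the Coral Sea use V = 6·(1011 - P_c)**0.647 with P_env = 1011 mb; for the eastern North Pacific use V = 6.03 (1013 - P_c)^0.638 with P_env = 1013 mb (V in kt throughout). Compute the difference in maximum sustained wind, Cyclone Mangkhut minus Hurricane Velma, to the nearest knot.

Cyclone Mangkhut: ΔP = 36; V ≈ 6 × 36^0.647 ≈ 60.96 kt.
Hurricane Velma: ΔP = 69; V ≈ 6.03 × 69^0.638 ≈ 89.85 kt.
Difference ≈ 60.96 − 89.85 = -28.89 → -29 kt.

-29 kt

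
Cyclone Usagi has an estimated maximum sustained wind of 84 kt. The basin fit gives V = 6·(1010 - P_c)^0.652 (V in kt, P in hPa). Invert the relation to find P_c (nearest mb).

ΔP = (V / 6)^(1/0.652) = (84/6)^1.534.
84/6 = 14.000; 14.000^1.534 ≈ 57.26 mb.
P_c = 1010 − 57.26 = 952.74 ≈ 953 mb.

953 mb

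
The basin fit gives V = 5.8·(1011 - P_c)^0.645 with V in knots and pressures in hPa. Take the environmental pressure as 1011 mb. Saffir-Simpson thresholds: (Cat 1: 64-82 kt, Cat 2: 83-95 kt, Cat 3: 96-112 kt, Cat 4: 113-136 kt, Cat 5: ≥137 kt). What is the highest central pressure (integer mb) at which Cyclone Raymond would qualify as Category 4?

Category 4 begins at V = 113 kt.
Required ΔP = (113/5.8)^(1/0.645) = 19.483^1.550 ≈ 99.88 mb.
P_c ≤ 1011 − 99.88 = 911.12, so the highest integer P_c is 911 mb.

911 mb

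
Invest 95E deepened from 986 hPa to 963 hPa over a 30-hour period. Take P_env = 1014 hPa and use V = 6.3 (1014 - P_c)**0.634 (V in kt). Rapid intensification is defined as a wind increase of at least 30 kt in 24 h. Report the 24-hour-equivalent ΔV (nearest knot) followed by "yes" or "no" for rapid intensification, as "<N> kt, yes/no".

19 kt, no

V₁: ΔP = 28, V ≈ 6.3 × 28^0.634 ≈ 52.10 kt.
V₂: ΔP = 51, V ≈ 6.3 × 51^0.634 ≈ 76.20 kt.
ΔV over 30 h = 24.10 kt → 24 h equivalent = 24.10 × 24/30 ≈ 19.28 kt.
19 kt < 30 kt ⇒ not rapid intensification.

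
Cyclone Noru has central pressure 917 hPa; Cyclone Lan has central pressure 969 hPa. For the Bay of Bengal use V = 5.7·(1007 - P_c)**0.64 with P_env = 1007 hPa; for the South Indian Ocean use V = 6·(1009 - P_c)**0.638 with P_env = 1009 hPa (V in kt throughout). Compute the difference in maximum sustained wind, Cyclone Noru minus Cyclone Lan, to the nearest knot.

Cyclone Noru: ΔP = 90; V ≈ 5.7 × 90^0.64 ≈ 101.53 kt.
Cyclone Lan: ΔP = 40; V ≈ 6 × 40^0.638 ≈ 63.13 kt.
Difference ≈ 101.53 − 63.13 = 38.40 → 38 kt.

38 kt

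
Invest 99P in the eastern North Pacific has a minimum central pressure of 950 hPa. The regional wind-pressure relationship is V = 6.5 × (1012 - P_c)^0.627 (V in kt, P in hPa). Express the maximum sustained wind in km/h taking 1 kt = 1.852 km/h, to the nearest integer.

ΔP = 1012 − 950 = 62 hPa.
V ≈ 6.5 × 62^0.627 = 6.5 × 13.299 ≈ 86.446 kt.
86.446 × 1.852 ≈ 160.10 km/h → 160 km/h.

160 km/h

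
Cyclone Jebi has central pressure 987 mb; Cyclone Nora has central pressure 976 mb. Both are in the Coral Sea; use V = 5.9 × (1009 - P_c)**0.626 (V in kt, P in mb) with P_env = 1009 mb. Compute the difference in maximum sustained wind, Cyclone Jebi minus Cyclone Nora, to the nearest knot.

-12 kt

Cyclone Jebi: ΔP = 22; V ≈ 5.9 × 22^0.626 ≈ 40.85 kt.
Cyclone Nora: ΔP = 33; V ≈ 5.9 × 33^0.626 ≈ 52.66 kt.
Difference ≈ 40.85 − 52.66 = -11.81 → -12 kt.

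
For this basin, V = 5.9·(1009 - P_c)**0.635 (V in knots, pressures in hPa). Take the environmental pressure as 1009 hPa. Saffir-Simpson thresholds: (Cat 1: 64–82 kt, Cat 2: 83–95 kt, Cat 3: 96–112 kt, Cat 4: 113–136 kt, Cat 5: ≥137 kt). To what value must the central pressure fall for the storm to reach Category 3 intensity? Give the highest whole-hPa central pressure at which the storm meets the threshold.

Category 3 begins at V = 96 kt.
Required ΔP = (96/5.9)^(1/0.635) = 16.271^1.575 ≈ 80.86 hPa.
P_c ≤ 1009 − 80.86 = 928.14, so the highest integer P_c is 928 hPa.

928 hPa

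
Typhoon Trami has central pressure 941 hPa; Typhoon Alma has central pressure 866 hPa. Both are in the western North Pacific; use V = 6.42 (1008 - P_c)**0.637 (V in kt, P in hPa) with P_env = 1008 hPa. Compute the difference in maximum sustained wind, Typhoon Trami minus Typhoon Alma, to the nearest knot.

Typhoon Trami: ΔP = 67; V ≈ 6.42 × 67^0.637 ≈ 93.49 kt.
Typhoon Alma: ΔP = 142; V ≈ 6.42 × 142^0.637 ≈ 150.85 kt.
Difference ≈ 93.49 − 150.85 = -57.36 → -57 kt.

-57 kt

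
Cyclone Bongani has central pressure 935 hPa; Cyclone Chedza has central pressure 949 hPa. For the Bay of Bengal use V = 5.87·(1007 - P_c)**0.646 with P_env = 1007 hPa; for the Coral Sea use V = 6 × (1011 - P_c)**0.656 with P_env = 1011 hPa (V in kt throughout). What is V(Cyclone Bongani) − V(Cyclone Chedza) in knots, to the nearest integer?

3 kt

Cyclone Bongani: ΔP = 72; V ≈ 5.87 × 72^0.646 ≈ 93.00 kt.
Cyclone Chedza: ΔP = 62; V ≈ 6 × 62^0.656 ≈ 89.94 kt.
Difference ≈ 93.00 − 89.94 = 3.06 → 3 kt.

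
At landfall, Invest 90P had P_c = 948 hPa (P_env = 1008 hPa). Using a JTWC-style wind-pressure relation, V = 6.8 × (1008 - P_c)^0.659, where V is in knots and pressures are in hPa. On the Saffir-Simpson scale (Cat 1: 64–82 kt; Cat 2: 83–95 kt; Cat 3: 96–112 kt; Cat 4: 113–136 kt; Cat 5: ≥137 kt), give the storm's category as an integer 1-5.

ΔP = 1008 − 948 = 60 hPa.
V ≈ 6.8 × 60^0.659 = 6.8 × 14.85 ≈ 101 kt.
101 kt falls in the Category 3 band.

3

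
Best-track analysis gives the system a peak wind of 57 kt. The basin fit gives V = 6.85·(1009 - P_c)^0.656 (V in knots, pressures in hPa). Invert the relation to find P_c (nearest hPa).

984 hPa

ΔP = (V / 6.85)^(1/0.656) = (57/6.85)^1.524.
57/6.85 = 8.321; 8.321^1.524 ≈ 25.28 hPa.
P_c = 1009 − 25.28 = 983.72 ≈ 984 hPa.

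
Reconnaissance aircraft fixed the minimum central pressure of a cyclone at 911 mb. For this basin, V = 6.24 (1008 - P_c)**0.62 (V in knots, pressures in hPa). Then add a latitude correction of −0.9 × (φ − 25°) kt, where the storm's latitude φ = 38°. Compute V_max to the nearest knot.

95 kt

ΔP = 1008 − 911 = 97 mb.
97^0.62 ≈ 17.053.
V ≈ 6.24 × 17.053 ≈ 106.4 kt.
Latitude correction: −0.9 × (38 − 25) = -11.7 kt.
Corrected V ≈ 94.7 kt → 95 kt.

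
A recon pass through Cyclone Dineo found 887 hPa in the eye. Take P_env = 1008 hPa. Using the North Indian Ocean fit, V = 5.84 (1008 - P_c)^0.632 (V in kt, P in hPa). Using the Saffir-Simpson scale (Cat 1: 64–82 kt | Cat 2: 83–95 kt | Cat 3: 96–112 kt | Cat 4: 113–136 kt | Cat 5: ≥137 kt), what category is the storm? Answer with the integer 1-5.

ΔP = 1008 − 887 = 121 hPa.
V ≈ 5.84 × 121^0.632 = 5.84 × 20.72 ≈ 121 kt.
121 kt falls in the Category 4 band.

4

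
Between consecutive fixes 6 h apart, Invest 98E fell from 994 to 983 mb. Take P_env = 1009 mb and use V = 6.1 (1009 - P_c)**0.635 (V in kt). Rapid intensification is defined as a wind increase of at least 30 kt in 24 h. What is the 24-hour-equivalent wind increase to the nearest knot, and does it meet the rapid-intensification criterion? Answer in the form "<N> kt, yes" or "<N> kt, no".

57 kt, yes

V₁: ΔP = 15, V ≈ 6.1 × 15^0.635 ≈ 34.05 kt.
V₂: ΔP = 26, V ≈ 6.1 × 26^0.635 ≈ 48.29 kt.
ΔV over 6 h = 14.24 kt → 24 h equivalent = 14.24 × 24/6 ≈ 56.96 kt.
57 kt ≥ 30 kt ⇒ rapid intensification.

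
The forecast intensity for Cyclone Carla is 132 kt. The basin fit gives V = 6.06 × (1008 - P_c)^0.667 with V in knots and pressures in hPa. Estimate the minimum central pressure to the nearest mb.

907 mb

ΔP = (V / 6.06)^(1/0.667) = (132/6.06)^1.499.
132/6.06 = 21.782; 21.782^1.499 ≈ 101.43 mb.
P_c = 1008 − 101.43 = 906.57 ≈ 907 mb.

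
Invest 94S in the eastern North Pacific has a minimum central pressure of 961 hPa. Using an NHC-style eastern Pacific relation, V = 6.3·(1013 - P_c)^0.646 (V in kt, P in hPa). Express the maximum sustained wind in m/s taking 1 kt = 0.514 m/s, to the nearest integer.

ΔP = 1013 − 961 = 52 hPa.
V ≈ 6.3 × 52^0.646 = 6.3 × 12.839 ≈ 80.887 kt.
80.887 × 0.514 ≈ 41.58 m/s → 42 m/s.

42 m/s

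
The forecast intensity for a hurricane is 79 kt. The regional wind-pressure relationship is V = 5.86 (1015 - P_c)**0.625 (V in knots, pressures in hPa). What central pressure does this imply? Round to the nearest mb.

951 mb

ΔP = (V / 5.86)^(1/0.625) = (79/5.86)^1.600.
79/5.86 = 13.481; 13.481^1.600 ≈ 64.20 mb.
P_c = 1015 − 64.20 = 950.80 ≈ 951 mb.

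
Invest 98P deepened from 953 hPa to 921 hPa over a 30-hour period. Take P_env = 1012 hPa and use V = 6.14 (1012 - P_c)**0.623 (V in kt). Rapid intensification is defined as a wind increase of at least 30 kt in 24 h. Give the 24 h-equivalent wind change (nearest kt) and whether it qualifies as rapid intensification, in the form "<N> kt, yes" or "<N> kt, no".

V₁: ΔP = 59, V ≈ 6.14 × 59^0.623 ≈ 77.88 kt.
V₂: ΔP = 91, V ≈ 6.14 × 91^0.623 ≈ 102.01 kt.
ΔV over 30 h = 24.13 kt → 24 h equivalent = 24.13 × 24/30 ≈ 19.30 kt.
19 kt < 30 kt ⇒ not rapid intensification.

19 kt, no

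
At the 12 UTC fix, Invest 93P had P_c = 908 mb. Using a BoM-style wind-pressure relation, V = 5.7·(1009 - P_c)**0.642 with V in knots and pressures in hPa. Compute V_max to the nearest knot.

110 kt

ΔP = 1009 − 908 = 101 mb.
101^0.642 ≈ 19.354.
V ≈ 5.7 × 19.354 ≈ 110.3 kt.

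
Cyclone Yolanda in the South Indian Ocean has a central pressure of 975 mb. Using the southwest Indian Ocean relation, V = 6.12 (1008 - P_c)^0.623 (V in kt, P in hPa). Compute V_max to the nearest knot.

ΔP = 1008 − 975 = 33 mb.
33^0.623 ≈ 8.831.
V ≈ 6.12 × 8.831 ≈ 54.0 kt.

54 kt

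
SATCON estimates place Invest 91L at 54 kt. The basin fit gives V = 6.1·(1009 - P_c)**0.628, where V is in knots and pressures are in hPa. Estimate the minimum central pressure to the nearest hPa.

977 hPa

ΔP = (V / 6.1)^(1/0.628) = (54/6.1)^1.592.
54/6.1 = 8.852; 8.852^1.592 ≈ 32.22 hPa.
P_c = 1009 − 32.22 = 976.78 ≈ 977 hPa.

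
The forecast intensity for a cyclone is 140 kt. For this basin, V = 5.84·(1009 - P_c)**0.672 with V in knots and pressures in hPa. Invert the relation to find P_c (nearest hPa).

ΔP = (V / 5.84)^(1/0.672) = (140/5.84)^1.488.
140/5.84 = 23.973; 23.973^1.488 ≈ 113.02 hPa.
P_c = 1009 − 113.02 = 895.98 ≈ 896 hPa.

896 hPa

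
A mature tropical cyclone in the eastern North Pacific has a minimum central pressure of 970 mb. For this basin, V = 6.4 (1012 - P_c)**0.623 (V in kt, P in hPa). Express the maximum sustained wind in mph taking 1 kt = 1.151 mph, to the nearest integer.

76 mph

ΔP = 1012 − 970 = 42 mb.
V ≈ 6.4 × 42^0.623 = 6.4 × 10.263 ≈ 65.685 kt.
65.685 × 1.151 ≈ 75.60 mph → 76 mph.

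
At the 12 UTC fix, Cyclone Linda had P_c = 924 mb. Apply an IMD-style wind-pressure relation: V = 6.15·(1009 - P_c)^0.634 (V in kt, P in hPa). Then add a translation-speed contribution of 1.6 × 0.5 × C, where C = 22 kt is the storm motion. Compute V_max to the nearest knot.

ΔP = 1009 − 924 = 85 mb.
85^0.634 ≈ 16.721.
V ≈ 6.15 × 16.721 ≈ 102.8 kt.
Translation term: 1.6 × 0.5 × 22 = 17.6 kt.
Corrected V ≈ 120.4 kt → 120 kt.

120 kt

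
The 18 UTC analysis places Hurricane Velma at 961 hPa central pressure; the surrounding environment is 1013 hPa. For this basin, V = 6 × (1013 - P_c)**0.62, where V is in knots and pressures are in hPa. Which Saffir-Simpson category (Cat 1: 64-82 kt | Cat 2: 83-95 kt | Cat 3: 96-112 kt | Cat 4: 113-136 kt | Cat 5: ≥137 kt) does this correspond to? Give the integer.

ΔP = 1013 − 961 = 52 hPa.
V ≈ 6 × 52^0.62 = 6 × 11.59 ≈ 70 kt.
70 kt falls in the Category 1 band.

1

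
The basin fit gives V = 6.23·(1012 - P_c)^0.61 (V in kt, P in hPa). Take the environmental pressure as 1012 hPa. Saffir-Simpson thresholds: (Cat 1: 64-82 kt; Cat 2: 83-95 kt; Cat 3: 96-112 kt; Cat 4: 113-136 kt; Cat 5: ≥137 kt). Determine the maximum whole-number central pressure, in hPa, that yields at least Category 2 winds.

Category 2 begins at V = 83 kt.
Required ΔP = (83/6.23)^(1/0.61) = 13.323^1.639 ≈ 69.76 hPa.
P_c ≤ 1012 − 69.76 = 942.24, so the highest integer P_c is 942 hPa.

942 hPa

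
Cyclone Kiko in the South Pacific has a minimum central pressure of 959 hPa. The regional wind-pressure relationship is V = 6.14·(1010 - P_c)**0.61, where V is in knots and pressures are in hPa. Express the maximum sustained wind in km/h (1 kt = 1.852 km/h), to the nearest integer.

125 km/h

ΔP = 1010 − 959 = 51 hPa.
V ≈ 6.14 × 51^0.61 = 6.14 × 11.006 ≈ 67.575 kt.
67.575 × 1.852 ≈ 125.15 km/h → 125 km/h.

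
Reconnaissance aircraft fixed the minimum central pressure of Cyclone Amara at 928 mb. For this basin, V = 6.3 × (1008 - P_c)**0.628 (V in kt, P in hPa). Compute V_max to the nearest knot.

99 kt

ΔP = 1008 − 928 = 80 mb.
80^0.628 ≈ 15.673.
V ≈ 6.3 × 15.673 ≈ 98.7 kt.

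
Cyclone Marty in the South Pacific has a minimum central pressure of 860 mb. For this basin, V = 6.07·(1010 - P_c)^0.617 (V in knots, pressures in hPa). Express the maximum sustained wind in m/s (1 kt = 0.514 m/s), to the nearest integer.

69 m/s

ΔP = 1010 − 860 = 150 mb.
V ≈ 6.07 × 150^0.617 = 6.07 × 22.011 ≈ 133.609 kt.
133.609 × 0.514 ≈ 68.68 m/s → 69 m/s.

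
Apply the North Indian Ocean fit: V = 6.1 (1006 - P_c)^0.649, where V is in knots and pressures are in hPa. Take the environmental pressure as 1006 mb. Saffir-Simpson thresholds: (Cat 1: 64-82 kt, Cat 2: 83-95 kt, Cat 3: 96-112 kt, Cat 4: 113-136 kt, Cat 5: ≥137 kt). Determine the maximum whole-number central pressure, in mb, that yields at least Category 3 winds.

Category 3 begins at V = 96 kt.
Required ΔP = (96/6.1)^(1/0.649) = 15.738^1.541 ≈ 69.87 mb.
P_c ≤ 1006 − 69.87 = 936.13, so the highest integer P_c is 936 mb.

936 mb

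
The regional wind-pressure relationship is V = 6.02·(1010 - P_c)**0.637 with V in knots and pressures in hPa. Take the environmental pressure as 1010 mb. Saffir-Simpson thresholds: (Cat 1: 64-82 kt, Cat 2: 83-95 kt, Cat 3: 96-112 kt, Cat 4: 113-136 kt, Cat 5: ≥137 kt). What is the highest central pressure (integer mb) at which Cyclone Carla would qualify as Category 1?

969 mb

Category 1 begins at V = 64 kt.
Required ΔP = (64/6.02)^(1/0.637) = 10.631^1.570 ≈ 40.89 mb.
P_c ≤ 1010 − 40.89 = 969.11, so the highest integer P_c is 969 mb.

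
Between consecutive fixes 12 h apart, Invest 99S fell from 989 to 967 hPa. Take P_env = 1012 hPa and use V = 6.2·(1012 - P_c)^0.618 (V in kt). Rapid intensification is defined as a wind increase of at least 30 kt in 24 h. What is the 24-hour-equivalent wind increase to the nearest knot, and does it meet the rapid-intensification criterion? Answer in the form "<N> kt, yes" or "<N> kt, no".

V₁: ΔP = 23, V ≈ 6.2 × 23^0.618 ≈ 43.05 kt.
V₂: ΔP = 45, V ≈ 6.2 × 45^0.618 ≈ 65.17 kt.
ΔV over 12 h = 22.12 kt → 24 h equivalent = 22.12 × 24/12 ≈ 44.24 kt.
44 kt ≥ 30 kt ⇒ rapid intensification.

44 kt, yes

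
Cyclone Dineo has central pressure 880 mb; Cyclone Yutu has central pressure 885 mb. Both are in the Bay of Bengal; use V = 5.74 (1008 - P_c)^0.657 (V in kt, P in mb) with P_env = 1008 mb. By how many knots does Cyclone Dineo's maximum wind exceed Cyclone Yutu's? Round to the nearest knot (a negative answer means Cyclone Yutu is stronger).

4 kt

Cyclone Dineo: ΔP = 128; V ≈ 5.74 × 128^0.657 ≈ 139.11 kt.
Cyclone Yutu: ΔP = 123; V ≈ 5.74 × 123^0.657 ≈ 135.51 kt.
Difference ≈ 139.11 − 135.51 = 3.60 → 4 kt.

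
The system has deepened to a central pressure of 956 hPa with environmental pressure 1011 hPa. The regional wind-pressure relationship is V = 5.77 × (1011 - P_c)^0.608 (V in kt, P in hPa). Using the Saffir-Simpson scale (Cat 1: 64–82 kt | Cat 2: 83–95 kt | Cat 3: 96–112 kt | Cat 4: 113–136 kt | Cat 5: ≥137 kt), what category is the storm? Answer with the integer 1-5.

1

ΔP = 1011 − 956 = 55 hPa.
V ≈ 5.77 × 55^0.608 = 5.77 × 11.43 ≈ 66 kt.
66 kt falls in the Category 1 band.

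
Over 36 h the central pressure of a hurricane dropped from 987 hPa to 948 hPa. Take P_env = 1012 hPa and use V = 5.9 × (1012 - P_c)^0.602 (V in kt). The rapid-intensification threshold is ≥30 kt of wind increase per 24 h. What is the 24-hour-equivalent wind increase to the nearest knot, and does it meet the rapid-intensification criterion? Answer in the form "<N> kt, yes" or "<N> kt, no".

21 kt, no

V₁: ΔP = 25, V ≈ 5.9 × 25^0.602 ≈ 40.96 kt.
V₂: ΔP = 64, V ≈ 5.9 × 64^0.602 ≈ 72.14 kt.
ΔV over 36 h = 31.18 kt → 24 h equivalent = 31.18 × 24/36 ≈ 20.79 kt.
21 kt < 30 kt ⇒ not rapid intensification.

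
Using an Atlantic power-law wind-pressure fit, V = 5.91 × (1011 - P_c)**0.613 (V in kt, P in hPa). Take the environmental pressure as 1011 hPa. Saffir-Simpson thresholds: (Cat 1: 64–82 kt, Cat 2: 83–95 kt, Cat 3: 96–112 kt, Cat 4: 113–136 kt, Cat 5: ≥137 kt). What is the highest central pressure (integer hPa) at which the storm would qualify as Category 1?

962 hPa

Category 1 begins at V = 64 kt.
Required ΔP = (64/5.91)^(1/0.613) = 10.829^1.631 ≈ 48.73 hPa.
P_c ≤ 1011 − 48.73 = 962.27, so the highest integer P_c is 962 hPa.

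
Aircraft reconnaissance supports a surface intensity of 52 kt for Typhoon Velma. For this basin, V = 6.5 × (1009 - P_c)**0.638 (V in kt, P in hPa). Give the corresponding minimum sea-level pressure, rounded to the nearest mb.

983 mb

ΔP = (V / 6.5)^(1/0.638) = (52/6.5)^1.567.
52/6.5 = 8.000; 8.000^1.567 ≈ 26.03 mb.
P_c = 1009 − 26.03 = 982.97 ≈ 983 mb.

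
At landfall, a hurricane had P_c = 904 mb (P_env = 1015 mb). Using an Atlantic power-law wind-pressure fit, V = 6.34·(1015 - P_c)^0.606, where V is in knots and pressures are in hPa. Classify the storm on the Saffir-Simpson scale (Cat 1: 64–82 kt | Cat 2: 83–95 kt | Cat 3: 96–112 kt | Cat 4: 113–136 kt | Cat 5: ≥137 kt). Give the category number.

3

ΔP = 1015 − 904 = 111 mb.
V ≈ 6.34 × 111^0.606 = 6.34 × 17.36 ≈ 110 kt.
110 kt falls in the Category 3 band.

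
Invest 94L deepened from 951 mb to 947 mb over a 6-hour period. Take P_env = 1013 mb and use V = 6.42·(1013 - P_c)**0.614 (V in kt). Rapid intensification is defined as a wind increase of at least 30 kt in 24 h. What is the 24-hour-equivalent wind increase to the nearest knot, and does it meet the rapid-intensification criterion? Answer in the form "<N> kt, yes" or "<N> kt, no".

13 kt, no

V₁: ΔP = 62, V ≈ 6.42 × 62^0.614 ≈ 80.92 kt.
V₂: ΔP = 66, V ≈ 6.42 × 66^0.614 ≈ 84.09 kt.
ΔV over 6 h = 3.17 kt → 24 h equivalent = 3.17 × 24/6 ≈ 12.68 kt.
13 kt < 30 kt ⇒ not rapid intensification.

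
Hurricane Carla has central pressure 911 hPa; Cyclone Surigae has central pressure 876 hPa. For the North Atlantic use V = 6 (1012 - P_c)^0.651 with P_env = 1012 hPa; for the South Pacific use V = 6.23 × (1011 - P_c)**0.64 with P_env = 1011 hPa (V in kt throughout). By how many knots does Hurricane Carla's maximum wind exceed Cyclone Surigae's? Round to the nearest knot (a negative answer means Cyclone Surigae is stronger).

Hurricane Carla: ΔP = 101; V ≈ 6 × 101^0.651 ≈ 121.05 kt.
Cyclone Surigae: ΔP = 135; V ≈ 6.23 × 135^0.64 ≈ 143.85 kt.
Difference ≈ 121.05 − 143.85 = -22.80 → -23 kt.

-23 kt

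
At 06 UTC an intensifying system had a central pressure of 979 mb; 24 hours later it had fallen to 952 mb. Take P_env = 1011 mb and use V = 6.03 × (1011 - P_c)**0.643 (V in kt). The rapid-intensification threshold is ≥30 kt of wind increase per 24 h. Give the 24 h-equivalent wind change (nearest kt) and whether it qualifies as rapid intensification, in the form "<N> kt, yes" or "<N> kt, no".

V₁: ΔP = 32, V ≈ 6.03 × 32^0.643 ≈ 55.99 kt.
V₂: ΔP = 59, V ≈ 6.03 × 59^0.643 ≈ 82.98 kt.
ΔV over 24 h = 26.99 kt → 24 h equivalent = 26.99 × 24/24 ≈ 26.99 kt.
27 kt < 30 kt ⇒ not rapid intensification.

27 kt, no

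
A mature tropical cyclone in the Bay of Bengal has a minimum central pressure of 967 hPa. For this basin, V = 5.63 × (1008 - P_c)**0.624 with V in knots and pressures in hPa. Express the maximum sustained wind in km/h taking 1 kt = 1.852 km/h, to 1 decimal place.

105.8 km/h

ΔP = 1008 − 967 = 41 hPa.
V ≈ 5.63 × 41^0.624 = 5.63 × 10.148 ≈ 57.133 kt.
57.133 × 1.852 ≈ 105.81 km/h → 105.8 km/h.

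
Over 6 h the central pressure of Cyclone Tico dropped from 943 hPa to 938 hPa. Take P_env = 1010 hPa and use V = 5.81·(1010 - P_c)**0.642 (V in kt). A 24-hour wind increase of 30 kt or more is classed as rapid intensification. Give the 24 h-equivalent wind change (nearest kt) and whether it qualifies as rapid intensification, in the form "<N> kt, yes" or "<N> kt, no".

V₁: ΔP = 67, V ≈ 5.81 × 67^0.642 ≈ 86.40 kt.
V₂: ΔP = 72, V ≈ 5.81 × 72^0.642 ≈ 90.49 kt.
ΔV over 6 h = 4.09 kt → 24 h equivalent = 4.09 × 24/6 ≈ 16.36 kt.
16 kt < 30 kt ⇒ not rapid intensification.

16 kt, no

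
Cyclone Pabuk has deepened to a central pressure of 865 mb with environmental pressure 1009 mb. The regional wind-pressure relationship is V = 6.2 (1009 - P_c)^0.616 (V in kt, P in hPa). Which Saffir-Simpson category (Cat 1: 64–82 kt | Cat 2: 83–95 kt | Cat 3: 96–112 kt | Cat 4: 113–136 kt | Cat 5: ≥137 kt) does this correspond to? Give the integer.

ΔP = 1009 − 865 = 144 mb.
V ≈ 6.2 × 144^0.616 = 6.2 × 21.36 ≈ 132 kt.
132 kt falls in the Category 4 band.

4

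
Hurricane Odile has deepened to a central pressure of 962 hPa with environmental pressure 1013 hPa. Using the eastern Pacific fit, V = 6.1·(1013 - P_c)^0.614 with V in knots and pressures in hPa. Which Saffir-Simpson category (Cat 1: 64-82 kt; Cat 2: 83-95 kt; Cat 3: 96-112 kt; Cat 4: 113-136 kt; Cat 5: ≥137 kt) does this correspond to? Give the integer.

1

ΔP = 1013 − 962 = 51 hPa.
V ≈ 6.1 × 51^0.614 = 6.1 × 11.18 ≈ 68 kt.
68 kt falls in the Category 1 band.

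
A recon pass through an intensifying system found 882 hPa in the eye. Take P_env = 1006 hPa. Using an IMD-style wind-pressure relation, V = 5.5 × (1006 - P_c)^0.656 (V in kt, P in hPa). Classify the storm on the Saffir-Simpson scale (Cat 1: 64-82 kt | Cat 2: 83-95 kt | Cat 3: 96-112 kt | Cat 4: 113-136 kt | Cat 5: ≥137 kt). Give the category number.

ΔP = 1006 − 882 = 124 hPa.
V ≈ 5.5 × 124^0.656 = 5.5 × 23.62 ≈ 130 kt.
130 kt falls in the Category 4 band.

4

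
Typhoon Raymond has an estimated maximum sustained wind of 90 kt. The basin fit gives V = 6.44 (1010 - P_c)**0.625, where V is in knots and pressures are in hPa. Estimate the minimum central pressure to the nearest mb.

ΔP = (V / 6.44)^(1/0.625) = (90/6.44)^1.600.
90/6.44 = 13.975; 13.975^1.600 ≈ 68.01 mb.
P_c = 1010 − 68.01 = 941.99 ≈ 942 mb.

942 mb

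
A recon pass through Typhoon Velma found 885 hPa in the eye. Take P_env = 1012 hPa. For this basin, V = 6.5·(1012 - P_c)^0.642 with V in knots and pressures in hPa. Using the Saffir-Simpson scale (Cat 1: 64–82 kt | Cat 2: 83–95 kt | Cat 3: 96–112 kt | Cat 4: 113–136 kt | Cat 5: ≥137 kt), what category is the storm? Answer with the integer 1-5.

ΔP = 1012 − 885 = 127 hPa.
V ≈ 6.5 × 127^0.642 = 6.5 × 22.42 ≈ 146 kt.
146 kt falls in the Category 5 band.

5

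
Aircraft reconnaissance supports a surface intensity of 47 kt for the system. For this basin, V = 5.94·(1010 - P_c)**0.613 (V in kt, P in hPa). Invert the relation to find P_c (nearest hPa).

ΔP = (V / 5.94)^(1/0.613) = (47/5.94)^1.631.
47/5.94 = 7.912; 7.912^1.631 ≈ 29.20 hPa.
P_c = 1010 − 29.20 = 980.80 ≈ 981 hPa.

981 hPa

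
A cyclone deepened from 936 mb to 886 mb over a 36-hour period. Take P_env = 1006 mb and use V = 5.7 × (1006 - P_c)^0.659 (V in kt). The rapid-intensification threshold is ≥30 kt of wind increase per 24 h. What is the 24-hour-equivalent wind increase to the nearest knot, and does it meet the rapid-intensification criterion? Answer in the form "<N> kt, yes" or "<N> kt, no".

V₁: ΔP = 70, V ≈ 5.7 × 70^0.659 ≈ 93.71 kt.
V₂: ΔP = 120, V ≈ 5.7 × 120^0.659 ≈ 133.68 kt.
ΔV over 36 h = 39.97 kt → 24 h equivalent = 39.97 × 24/36 ≈ 26.65 kt.
27 kt < 30 kt ⇒ not rapid intensification.

27 kt, no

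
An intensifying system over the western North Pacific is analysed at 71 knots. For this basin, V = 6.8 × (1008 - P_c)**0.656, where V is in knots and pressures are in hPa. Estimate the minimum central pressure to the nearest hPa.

972 hPa

ΔP = (V / 6.8)^(1/0.656) = (71/6.8)^1.524.
71/6.8 = 10.441; 10.441^1.524 ≈ 35.72 hPa.
P_c = 1008 − 35.72 = 972.28 ≈ 972 hPa.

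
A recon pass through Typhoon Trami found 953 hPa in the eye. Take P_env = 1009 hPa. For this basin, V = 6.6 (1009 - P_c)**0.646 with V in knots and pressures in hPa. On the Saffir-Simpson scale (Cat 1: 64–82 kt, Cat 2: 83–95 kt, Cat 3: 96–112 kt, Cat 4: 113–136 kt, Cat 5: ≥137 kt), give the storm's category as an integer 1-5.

2

ΔP = 1009 − 953 = 56 hPa.
V ≈ 6.6 × 56^0.646 = 6.6 × 13.47 ≈ 89 kt.
89 kt falls in the Category 2 band.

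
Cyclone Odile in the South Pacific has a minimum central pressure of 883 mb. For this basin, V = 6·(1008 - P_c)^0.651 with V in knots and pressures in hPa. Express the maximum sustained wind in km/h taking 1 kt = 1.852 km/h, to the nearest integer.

258 km/h

ΔP = 1008 − 883 = 125 mb.
V ≈ 6 × 125^0.651 = 6 × 23.179 ≈ 139.072 kt.
139.072 × 1.852 ≈ 257.56 km/h → 258 km/h.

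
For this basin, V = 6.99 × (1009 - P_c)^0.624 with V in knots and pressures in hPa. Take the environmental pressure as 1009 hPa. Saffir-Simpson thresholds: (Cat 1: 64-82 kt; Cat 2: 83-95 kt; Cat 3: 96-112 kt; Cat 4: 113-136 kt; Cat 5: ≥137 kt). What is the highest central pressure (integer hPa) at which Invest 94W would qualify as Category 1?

Category 1 begins at V = 64 kt.
Required ΔP = (64/6.99)^(1/0.624) = 9.156^1.603 ≈ 34.77 hPa.
P_c ≤ 1009 − 34.77 = 974.23, so the highest integer P_c is 974 hPa.

974 hPa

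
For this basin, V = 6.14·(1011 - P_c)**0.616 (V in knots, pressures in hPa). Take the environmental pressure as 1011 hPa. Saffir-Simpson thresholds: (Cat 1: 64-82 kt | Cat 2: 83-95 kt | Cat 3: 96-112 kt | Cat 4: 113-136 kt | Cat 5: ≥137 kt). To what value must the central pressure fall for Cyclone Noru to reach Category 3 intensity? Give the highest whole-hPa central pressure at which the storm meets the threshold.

924 hPa

Category 3 begins at V = 96 kt.
Required ΔP = (96/6.14)^(1/0.616) = 15.635^1.623 ≈ 86.79 hPa.
P_c ≤ 1011 − 86.79 = 924.21, so the highest integer P_c is 924 hPa.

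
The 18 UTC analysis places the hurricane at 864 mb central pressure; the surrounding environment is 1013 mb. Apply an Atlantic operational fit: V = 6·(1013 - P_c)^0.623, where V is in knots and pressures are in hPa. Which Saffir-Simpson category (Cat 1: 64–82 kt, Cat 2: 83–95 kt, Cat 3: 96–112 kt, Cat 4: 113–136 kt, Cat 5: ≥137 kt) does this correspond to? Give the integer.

4

ΔP = 1013 − 864 = 149 mb.
V ≈ 6 × 149^0.623 = 6 × 22.59 ≈ 136 kt.
136 kt falls in the Category 4 band.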